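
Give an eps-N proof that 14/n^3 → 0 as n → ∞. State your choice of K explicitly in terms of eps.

Let eps > 0. For n ≥ 1, |14/n^3 − 0| = 14/n^3.
14/n^3 < eps ⇔ n^3 > 14/eps ⇔ n > (14/eps)^{1/3}.
Take K = (14/eps)^{1/3}. Then n > K implies 14/n^3 < eps.

K = (14/eps)^{1/3}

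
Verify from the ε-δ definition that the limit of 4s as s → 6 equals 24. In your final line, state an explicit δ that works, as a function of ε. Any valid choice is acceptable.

Suppose ε > 0. We need δ > 0 so that 0 < |s − 6| < δ implies |(4s) − 24| < ε.
Since (4s) − 24 = 4(s − 6), we have |(4s) − 24| = 4|s − 6|.
So 4|s − 6| < ε exactly when |s − 6| < ε/4.
Choosing δ = ε/4 gives |(4s) − 24| = 4|s − 6| < ε whenever |s − 6| < δ.

δ = ε/4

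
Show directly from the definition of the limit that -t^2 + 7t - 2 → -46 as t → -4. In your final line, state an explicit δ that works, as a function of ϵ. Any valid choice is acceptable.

Let ϵ > 0. We want δ > 0 such that 0 < |t + 4| < δ implies |(-t^2 + 7t - 2) + 46| < ϵ.
(-t^2 + 7t - 2) + 46 = -t^2 + 7t + 44 = (t + 4)(-t + 11).
So |(-t^2 + 7t - 2) + 46| = |t + 4|·|-t + 11|.
Require δ ≤ 1. Then |t + 4| < 1 gives |t| < 5, and by the triangle inequality |-t + 11| ≤ 5 + 11 = 16.
Hence |(-t^2 + 7t - 2) + 46| ≤ 16|t + 4| < ϵ provided |t + 4| < ϵ/16.
Take δ = min(1, ϵ/16). Then 0 < |t + 4| < δ gives both |t + 4| < 1 and |t + 4| < ϵ/16, so |(-t^2 + 7t - 2) + 46| < ϵ.

δ = min(1, ϵ/16)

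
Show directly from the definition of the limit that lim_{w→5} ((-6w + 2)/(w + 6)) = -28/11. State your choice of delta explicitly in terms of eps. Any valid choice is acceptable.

delta = min(11/2, (121/76)eps)

Let eps > 0. We want delta > 0 with 0 < |w − 5| < delta ⇒ |(-6w + 2)/(w + 6) + 28/11| < eps.
Combining over a common denominator, (-6w + 2)/(w + 6) + 28/11 = [(-6w + 2)·11 − (-28)·(w + 6)] / [11·(w + 6)] = -38(w − 5) / (11(w + 6)).
So |(-6w + 2)/(w + 6) + 28/11| = 38|w − 5| / (11·|w + 6|).
Restrict delta ≤ 11/2. Then |w − 5| < 11/2 gives |w + 6| = |(w − 5) + 11| ≥ 11 − 11/2 = 11/2.
Hence |(-6w + 2)/(w + 6) + 28/11| < 38|w − 5|/(11·(11/2)) = (76/121)|w − 5|, which is < eps once |w − 5| < (121/76)eps.
Take delta = min(11/2, (121/76)eps). Then 0 < |w − 5| < delta forces both bounds, so |(-6w + 2)/(w + 6) + 28/11| < eps.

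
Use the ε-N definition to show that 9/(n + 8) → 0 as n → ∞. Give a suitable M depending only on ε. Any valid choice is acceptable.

M = 9/ε

Let ε > 0 be given. For n ≥ 1, |9/(n + 8) − 0| = 9/(n + 8) ≤ 9/n.
We need 9/n < ε, i.e. n > 9/ε.
Take M = 9/ε. If n > M then |9/(n + 8)| ≤ 9/n < ε.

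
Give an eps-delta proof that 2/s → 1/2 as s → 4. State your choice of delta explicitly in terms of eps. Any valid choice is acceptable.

Let eps > 0. We seek delta > 0 such that 0 < |s − 4| < delta implies |2/s − (1/2)| < eps.
|2/s − (1/2)| = 2·|4 − s|/(4·|s|) = 2|s − 4|/(4|s|).
Restrict delta ≤ 2. Then |s − 4| < 2 gives |s| > 2, so 4|s| > 8.
Then |2/s − (1/2)| < 2|s − 4|/8, which is < eps when |s − 4| < 4eps.
Take delta = min(2, 4eps). Then 0 < |s − 4| < delta gives both |s − 4| < 2 and |s − 4| < 4eps, so |2/s − (1/2)| < eps.

delta = min(2, 4eps)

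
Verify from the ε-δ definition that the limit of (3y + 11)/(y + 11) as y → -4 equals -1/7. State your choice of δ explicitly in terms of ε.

Let ε > 0 be given. We want δ > 0 with 0 < |y + 4| < δ ⇒ |(3y + 11)/(y + 11) + 1/7| < ε.
Combining over a common denominator, (3y + 11)/(y + 11) + 1/7 = [(3y + 11)·7 − (-1)·(y + 11)] / [7·(y + 11)] = 22(y + 4) / (7(y + 11)).
So |(3y + 11)/(y + 11) + 1/7| = 22|y + 4| / (7·|y + 11|).
Require δ ≤ 7/2, so |y + 11| ≥ |7| − |y + 4| > 7 − 7/2 = 7/2.
Hence |(3y + 11)/(y + 11) + 1/7| < 22|y + 4|/(7·(7/2)) = (44/49)|y + 4|, which is < ε once |y + 4| < (49/44)ε.
Take δ = min(7/2, (49/44)ε). Then 0 < |y + 4| < δ forces both bounds, so |(3y + 11)/(y + 11) + 1/7| < ε.

δ = min(7/2, (49/44)ε)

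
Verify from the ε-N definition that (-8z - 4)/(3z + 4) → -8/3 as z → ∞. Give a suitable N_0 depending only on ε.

N_0 = (20/9)/ε

Fix ε > 0. We seek N_0 > 0 such that z > N_0 implies |(-8z - 4)/(3z + 4) + 8/3| < ε.
(-8z - 4)/(3z + 4) + 8/3 = (3(-8z - 4) − (-8)(3z + 4)) / (3(3z + 4)) = 20/(3(3z + 4)).
For z > 0 we have 3z + 4 > 3z, so |(-8z - 4)/(3z + 4) + 8/3| = 20/(3(3z + 4)) < 20/(3·3z) = (20/9)/z.
Thus |(-8z - 4)/(3z + 4) + 8/3| < ε whenever z > (20/9)/ε.
Take N_0 = (20/9)/ε. If z > N_0 then |(-8z - 4)/(3z + 4) + 8/3| < (20/9)/z < ε.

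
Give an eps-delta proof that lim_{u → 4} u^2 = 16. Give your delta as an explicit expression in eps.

Let eps > 0. We seek delta > 0 with 0 < |u − 4| < delta ⇒ |u^2 − 16| < eps.
Factor: u^2 − 16 = (u − 4)(u + 4), so |u^2 − 16| = |u − 4|·|u + 4|.
Restrict delta ≤ 1. Then |u − 4| < 1 gives |u| < 5, so by the triangle inequality |u + 4| ≤ 5 + 4 = 9.
Hence |u^2 − 16| ≤ 9|u − 4|, which is < eps once |u − 4| < eps/9.
Take delta = min(1, eps/9). If 0 < |u − 4| < delta then both bounds hold and |u^2 − 16| ≤ 9|u − 4| < 9·(eps/9) = eps.

delta = min(1, eps/9)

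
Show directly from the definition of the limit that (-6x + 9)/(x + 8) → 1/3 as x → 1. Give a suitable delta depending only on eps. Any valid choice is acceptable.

Let eps > 0 be given. We want delta > 0 with 0 < |x − 1| < delta ⇒ |(-6x + 9)/(x + 8) − (1/3)| < eps.
Combining over a common denominator, (-6x + 9)/(x + 8) − (1/3) = [(-6x + 9)·9 − 3·(x + 8)] / [9·(x + 8)] = -57(x − 1) / (9(x + 8)).
So |(-6x + 9)/(x + 8) − (1/3)| = 57|x − 1| / (9·|x + 8|).
Require delta ≤ 9/2, so |x + 8| ≥ |9| − |x − 1| > 9 − 9/2 = 9/2.
Hence |(-6x + 9)/(x + 8) − (1/3)| < 57|x − 1|/(9·(9/2)) = (38/27)|x − 1|, which is < eps once |x − 1| < (27/38)eps.
Take delta = min(9/2, (27/38)eps). Then 0 < |x − 1| < delta forces both bounds, so |(-6x + 9)/(x + 8) − (1/3)| < eps.

delta = min(9/2, (27/38)eps)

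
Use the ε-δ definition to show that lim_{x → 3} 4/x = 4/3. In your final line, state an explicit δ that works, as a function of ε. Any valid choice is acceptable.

δ = min(3/2, (9/8)ε)

Fix ε > 0. We seek δ > 0 such that 0 < |x − 3| < δ implies |4/x − (4/3)| < ε.
|4/x − (4/3)| = 4·|3 − x|/(3·|x|) = 4|x − 3|/(3|x|).
Restrict δ ≤ 3/2. Then |x − 3| < 3/2 gives |x| > 3/2, so 3|x| > 9/2.
Then |4/x − (4/3)| < 4|x − 3|/(9/2), which is < ε when |x − 3| < (9/8)ε.
Take δ = min(3/2, (9/8)ε). Then 0 < |x − 3| < δ gives both |x − 3| < 3/2 and |x − 3| < (9/8)ε, so |4/x − (4/3)| < ε.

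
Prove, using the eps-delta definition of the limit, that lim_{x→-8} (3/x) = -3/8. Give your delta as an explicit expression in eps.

delta = min(4, (32/3)eps)

Let eps > 0 be given. We seek delta > 0 such that 0 < |x + 8| < delta implies |3/x + 3/8| < eps.
|3/x + 3/8| = 3·|-8 − x|/(8·|x|) = 3|x + 8|/(8|x|).
Restrict delta ≤ 4. Then |x + 8| < 4 gives |x| > 4, so 8|x| > 32.
Then |3/x + 3/8| < 3|x + 8|/32, which is < eps when |x + 8| < (32/3)eps.
Take delta = min(4, (32/3)eps). Then 0 < |x + 8| < delta gives both |x + 8| < 4 and |x + 8| < (32/3)eps, so |3/x + 3/8| < eps.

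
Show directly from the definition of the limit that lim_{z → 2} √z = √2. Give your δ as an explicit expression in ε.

Let ε > 0. We want δ > 0 such that 0 < |z − 2| < δ implies |√z − √2| < ε.
Multiplying by the conjugate, |√z − √2| = |z − 2|/(√z + √2).
Restrict δ ≤ 2 so that |z − 2| < 2 forces z > 0, and then √z + √2 > √2.
Hence |√z − √2| < |z − 2|/√2, which is < ε once |z − 2| < √2·ε.
Take δ = min(2, √2·ε). If 0 < |z − 2| < δ then z > 0 and |√z − √2| < |z − 2|/√2 < ε.

δ = min(2, √2·ε)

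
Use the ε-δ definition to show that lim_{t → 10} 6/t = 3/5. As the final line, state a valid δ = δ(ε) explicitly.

Fix ε > 0. We seek δ > 0 such that 0 < |t − 10| < δ implies |6/t − (3/5)| < ε.
|6/t − (3/5)| = 6·|10 − t|/(10·|t|) = 6|t − 10|/(10|t|).
Restrict δ ≤ 5. Then |t − 10| < 5 gives |t| > 5, so 10|t| > 50.
Then |6/t − (3/5)| < 6|t − 10|/50, which is < ε when |t − 10| < (25/3)ε.
Take δ = min(5, (25/3)ε). Then 0 < |t − 10| < δ gives both |t − 10| < 5 and |t − 10| < (25/3)ε, so |6/t − (3/5)| < ε.

δ = min(5, (25/3)ε)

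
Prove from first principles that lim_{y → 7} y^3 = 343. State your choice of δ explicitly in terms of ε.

Fix ε > 0. We seek δ > 0 with 0 < |y − 7| < δ ⇒ |y^3 − 343| < ε.
Factor: y^3 − 343 = (y − 7)(y^2 + 7y + 49), so |y^3 − 343| = |y − 7|·|y^2 + 7y + 49|.
Impose δ ≤ 1 so that |y| < 8; then |y^2 + 7y + 49| ≤ 169.
Hence |y^3 − 343| ≤ 169|y − 7|, which is < ε once |y − 7| < ε/169.
Take δ = min(1, ε/169). If 0 < |y − 7| < δ then both bounds hold and |y^3 − 343| ≤ 169|y − 7| < 169·(ε/169) = ε.

δ = min(1, ε/169)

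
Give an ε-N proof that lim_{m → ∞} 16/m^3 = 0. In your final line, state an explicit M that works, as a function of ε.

M = (16/ε)^{1/3}

Let ε > 0 be given. For m ≥ 1, |16/m^3 − 0| = 16/m^3.
16/m^3 < ε ⇔ m^3 > 16/ε ⇔ m > (16/ε)^{1/3}.
Take M = (16/ε)^{1/3}. Then m > M implies 16/m^3 < ε.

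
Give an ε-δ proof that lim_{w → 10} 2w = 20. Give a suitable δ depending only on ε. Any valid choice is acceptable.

δ = ε/2

Suppose ε > 0. We need δ > 0 so that 0 < |w − 10| < δ implies |(2w) − 20| < ε.
Since (2w) − 20 = 2(w − 10), we have |(2w) − 20| = 2|w − 10|.
Thus it suffices that |w − 10| < ε/2.
Choosing δ = ε/2 gives |(2w) − 20| = 2|w − 10| < ε whenever |w − 10| < δ.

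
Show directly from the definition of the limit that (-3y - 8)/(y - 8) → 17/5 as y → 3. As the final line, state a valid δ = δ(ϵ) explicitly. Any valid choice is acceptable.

Fix ϵ > 0. We want δ > 0 with 0 < |y − 3| < δ ⇒ |(-3y - 8)/(y - 8) − (17/5)| < ϵ.
Combining over a common denominator, (-3y - 8)/(y - 8) − (17/5) = [(-3y - 8)·(-5) − (-17)·(y - 8)] / [(-5)·(y - 8)] = 32(y − 3) / ((-5)(y - 8)).
So |(-3y - 8)/(y - 8) − (17/5)| = 32|y − 3| / (5·|y − 8|).
Require δ ≤ 5/2, so |y − 8| ≥ |-5| − |y − 3| > 5 − 5/2 = 5/2.
Hence |(-3y - 8)/(y - 8) − (17/5)| < 32|y − 3|/(5·(5/2)) = (64/25)|y − 3|, which is < ϵ once |y − 3| < (25/64)ϵ.
Take δ = min(5/2, (25/64)ϵ). Then 0 < |y − 3| < δ forces both bounds, so |(-3y - 8)/(y - 8) − (17/5)| < ϵ.

δ = min(5/2, (25/64)ϵ)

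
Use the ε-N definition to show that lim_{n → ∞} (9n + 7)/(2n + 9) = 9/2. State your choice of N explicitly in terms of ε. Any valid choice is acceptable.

Suppose ε > 0. For n ≥ 1, |(9n + 7)/(2n + 9) − (9/2)| = |-67|/(2(2n + 9)) = 67/(2(2n + 9)).
Since 2n + 9 ≥ 2n for n ≥ 1, this is ≤ 67/(2·2n) = (67/4)/n.
So |(9n + 7)/(2n + 9) − (9/2)| < ε whenever n > (67/4)/ε.
Take N = (67/4)/ε. If n > N then |(9n + 7)/(2n + 9) − (9/2)| ≤ (67/4)/n < ε.

N = (67/4)/ε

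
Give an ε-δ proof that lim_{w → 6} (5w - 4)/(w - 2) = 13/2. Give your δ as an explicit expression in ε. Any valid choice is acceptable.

δ = min(2, (4/3)ε)

Let ε > 0 be given. We want δ > 0 with 0 < |w − 6| < δ ⇒ |(5w - 4)/(w - 2) − (13/2)| < ε.
Combining over a common denominator, (5w - 4)/(w - 2) − (13/2) = [(5w - 4)·4 − 26·(w - 2)] / [4·(w - 2)] = -6(w − 6) / (4(w - 2)).
So |(5w - 4)/(w - 2) − (13/2)| = 6|w − 6| / (4·|w − 2|).
Require δ ≤ 2, so |w − 2| ≥ |4| − |w − 6| > 4 − 2 = 2.
Hence |(5w - 4)/(w - 2) − (13/2)| < 6|w − 6|/(4·2) = (3/4)|w − 6|, which is < ε once |w − 6| < (4/3)ε.
Take δ = min(2, (4/3)ε). Then 0 < |w − 6| < δ forces both bounds, so |(5w - 4)/(w - 2) − (13/2)| < ε.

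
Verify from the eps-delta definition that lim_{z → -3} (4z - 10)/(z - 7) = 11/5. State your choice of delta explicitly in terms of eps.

delta = min(5, (25/9)eps)

Let eps > 0 be given. We want delta > 0 with 0 < |z + 3| < delta ⇒ |(4z - 10)/(z - 7) − (11/5)| < eps.
Combining over a common denominator, (4z - 10)/(z - 7) − (11/5) = [(4z - 10)·(-10) − (-22)·(z - 7)] / [(-10)·(z - 7)] = -18(z + 3) / ((-10)(z - 7)).
So |(4z - 10)/(z - 7) − (11/5)| = 18|z + 3| / (10·|z − 7|).
Restrict delta ≤ 5. Then |z + 3| < 5 gives |z − 7| = |(z + 3) + (-10)| ≥ 10 − 5 = 5.
Hence |(4z - 10)/(z - 7) − (11/5)| < 18|z + 3|/(10·5) = (9/25)|z + 3|, which is < eps once |z + 3| < (25/9)eps.
Take delta = min(5, (25/9)eps). Then 0 < |z + 3| < delta forces both bounds, so |(4z - 10)/(z - 7) − (11/5)| < eps.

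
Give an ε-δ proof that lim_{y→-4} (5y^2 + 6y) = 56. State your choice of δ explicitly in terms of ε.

Let ε > 0. We want δ > 0 such that 0 < |y + 4| < δ implies |(5y^2 + 6y) − 56| < ε.
(5y^2 + 6y) − 56 = 5y^2 + 6y - 56 = (y + 4)(5y - 14).
So |(5y^2 + 6y) − 56| = |y + 4|·|5y - 14|.
Require δ ≤ 1. Then |y + 4| < 1 gives |y| < 5, and by the triangle inequality |5y - 14| ≤ 5·5 + 14 = 39.
Hence |(5y^2 + 6y) − 56| ≤ 39|y + 4| < ε provided |y + 4| < ε/39.
Choosing δ = min(1, ε/39) ensures both conditions, hence |(5y^2 + 6y) − 56| < ε.

δ = min(1, ε/39)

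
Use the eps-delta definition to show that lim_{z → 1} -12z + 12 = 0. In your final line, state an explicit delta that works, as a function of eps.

Fix eps > 0. We need delta > 0 so that 0 < |z − 1| < delta implies |(-12z + 12)| < eps.
|(-12z + 12)| = |-12z + 12| = 12|z − 1|.
Thus it suffices that |z − 1| < eps/12.
Choosing delta = eps/12 gives |(-12z + 12)| = 12|z − 1| < eps whenever |z − 1| < delta.

delta = eps/12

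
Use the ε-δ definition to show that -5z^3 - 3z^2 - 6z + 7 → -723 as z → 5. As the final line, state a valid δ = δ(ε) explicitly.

δ = min(1, ε/494)

Let ε > 0 be given. We want δ > 0 such that 0 < |z − 5| < δ implies |(-5z^3 - 3z^2 - 6z + 7) + 723| < ε.
(-5z^3 - 3z^2 - 6z + 7) + 723 = -5z^3 - 3z^2 - 6z + 730 = (z − 5)(-5z^2 - 28z - 146).
So |(-5z^3 - 3z^2 - 6z + 7) + 723| = |z − 5|·|-5z^2 - 28z - 146|.
Assume first that |z − 5| < 1, so |z| < 6. Then |-5z^2 - 28z - 146| ≤ 5·6^2 + 28·6 + 146 = 494.
Hence |(-5z^3 - 3z^2 - 6z + 7) + 723| ≤ 494|z − 5| < ε provided |z − 5| < ε/494.
Take δ = min(1, ε/494). Then 0 < |z − 5| < δ gives both |z − 5| < 1 and |z − 5| < ε/494, so |(-5z^3 - 3z^2 - 6z + 7) + 723| < ε.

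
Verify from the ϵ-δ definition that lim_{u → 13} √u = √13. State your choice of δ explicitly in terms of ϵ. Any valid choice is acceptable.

δ = min(13, √13·ϵ)

Suppose ϵ > 0. We want δ > 0 such that 0 < |u − 13| < δ implies |√u − √13| < ϵ.
Multiplying by the conjugate, |√u − √13| = |u − 13|/(√u + √13).
Restrict δ ≤ 13 so that |u − 13| < 13 forces u > 0, and then √u + √13 > √13.
Hence |√u − √13| < |u − 13|/√13, which is < ϵ once |u − 13| < √13·ϵ.
Take δ = min(13, √13·ϵ). If 0 < |u − 13| < δ then u > 0 and |√u − √13| < |u − 13|/√13 < ϵ.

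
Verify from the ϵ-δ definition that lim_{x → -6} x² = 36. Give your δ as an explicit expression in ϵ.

Fix ϵ > 0. We seek δ > 0 with 0 < |x + 6| < δ ⇒ |x² − 36| < ϵ.
Factor: x² − 36 = (x + 6)(x - 6), so |x² − 36| = |x + 6|·|x - 6|.
Impose δ ≤ 1 so that |x| < 7; then |x - 6| ≤ 13.
Hence |x² − 36| ≤ 13|x + 6|, which is < ϵ once |x + 6| < ϵ/13.
Take δ = min(1, ϵ/13). If 0 < |x + 6| < δ then both bounds hold and |x² − 36| ≤ 13|x + 6| < 13·(ϵ/13) = ϵ.

δ = min(1, ϵ/13)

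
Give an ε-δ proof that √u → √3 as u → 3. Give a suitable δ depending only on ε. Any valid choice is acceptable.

δ = min(3, √3·ε)

Suppose ε > 0. We want δ > 0 such that 0 < |u − 3| < δ implies |√u − √3| < ε.
Rationalise: √u − √3 = (u − 3)/(√u + √3), so |√u − √3| = |u − 3|/(√u + √3).
Restrict δ ≤ 3 so that |u − 3| < 3 forces u > 0, and then √u + √3 > √3.
Hence |√u − √3| < |u − 3|/√3, which is < ε once |u − 3| < √3·ε.
Take δ = min(3, √3·ε). If 0 < |u − 3| < δ then u > 0 and |√u − √3| < |u − 3|/√3 < ε.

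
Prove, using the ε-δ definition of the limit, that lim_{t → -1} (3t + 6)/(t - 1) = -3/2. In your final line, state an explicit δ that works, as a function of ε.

δ = min(1, (2/9)ε)

Let ε > 0. We want δ > 0 with 0 < |t + 1| < δ ⇒ |(3t + 6)/(t - 1) + 3/2| < ε.
Combining over a common denominator, (3t + 6)/(t - 1) + 3/2 = [(3t + 6)·(-2) − 3·(t - 1)] / [(-2)·(t - 1)] = -9(t + 1) / ((-2)(t - 1)).
So |(3t + 6)/(t - 1) + 3/2| = 9|t + 1| / (2·|t − 1|).
Restrict δ ≤ 1. Then |t + 1| < 1 gives |t − 1| = |(t + 1) + (-2)| ≥ 2 − 1 = 1.
Hence |(3t + 6)/(t - 1) + 3/2| < 9|t + 1|/(2·1) = (9/2)|t + 1|, which is < ε once |t + 1| < (2/9)ε.
Take δ = min(1, (2/9)ε). Then 0 < |t + 1| < δ forces both bounds, so |(3t + 6)/(t - 1) + 3/2| < ε.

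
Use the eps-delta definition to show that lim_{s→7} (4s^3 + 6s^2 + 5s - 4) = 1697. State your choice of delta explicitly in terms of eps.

delta = min(2, eps/873)

Let eps > 0 be given. We want delta > 0 such that 0 < |s − 7| < delta implies |(4s^3 + 6s^2 + 5s - 4) − 1697| < eps.
(4s^3 + 6s^2 + 5s - 4) − 1697 = 4s^3 + 6s^2 + 5s - 1701 = (s − 7)(4s^2 + 34s + 243).
So |(4s^3 + 6s^2 + 5s - 4) − 1697| = |s − 7|·|4s^2 + 34s + 243|.
Require delta ≤ 2. Then |s − 7| < 2 gives |s| < 9, and by the triangle inequality |4s^2 + 34s + 243| ≤ 4·9^2 + 34·9 + 243 = 873.
Hence |(4s^3 + 6s^2 + 5s - 4) − 1697| ≤ 873|s − 7| < eps provided |s − 7| < eps/873.
Choosing delta = min(2, eps/873) ensures both conditions, hence |(4s^3 + 6s^2 + 5s - 4) − 1697| < eps.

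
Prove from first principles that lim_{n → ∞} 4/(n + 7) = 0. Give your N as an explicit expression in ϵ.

Let ϵ > 0. For n ≥ 1, |4/(n + 7) − 0| = 4/(n + 7) ≤ 4/n.
We need 4/n < ϵ, i.e. n > 4/ϵ.
Take N = 4/ϵ. If n > N then |4/(n + 7)| ≤ 4/n < ϵ.

N = 4/ϵ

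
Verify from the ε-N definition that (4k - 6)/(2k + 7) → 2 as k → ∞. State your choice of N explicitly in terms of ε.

N = 10/ε

Suppose ε > 0. For k ≥ 1, |(4k - 6)/(2k + 7) − 2| = |-40|/(2(2k + 7)) = 40/(2(2k + 7)).
Since 2k + 7 ≥ 2k for k ≥ 1, this is ≤ 40/(2·2k) = 10/k.
So |(4k - 6)/(2k + 7) − 2| < ε whenever k > 10/ε.
Take N = 10/ε. If k > N then |(4k - 6)/(2k + 7) − 2| ≤ 10/k < ε.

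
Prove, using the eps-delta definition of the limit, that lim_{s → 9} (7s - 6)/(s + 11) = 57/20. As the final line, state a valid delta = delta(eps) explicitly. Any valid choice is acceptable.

Let eps > 0. We want delta > 0 with 0 < |s − 9| < delta ⇒ |(7s - 6)/(s + 11) − (57/20)| < eps.
Combining over a common denominator, (7s - 6)/(s + 11) − (57/20) = [(7s - 6)·20 − 57·(s + 11)] / [20·(s + 11)] = 83(s − 9) / (20(s + 11)).
So |(7s - 6)/(s + 11) − (57/20)| = 83|s − 9| / (20·|s + 11|).
Require delta ≤ 10, so |s + 11| ≥ |20| − |s − 9| > 20 − 10 = 10.
Hence |(7s - 6)/(s + 11) − (57/20)| < 83|s − 9|/(20·10) = (83/200)|s − 9|, which is < eps once |s − 9| < (200/83)eps.
Take delta = min(10, (200/83)eps). Then 0 < |s − 9| < delta forces both bounds, so |(7s - 6)/(s + 11) − (57/20)| < eps.

delta = min(10, (200/83)eps)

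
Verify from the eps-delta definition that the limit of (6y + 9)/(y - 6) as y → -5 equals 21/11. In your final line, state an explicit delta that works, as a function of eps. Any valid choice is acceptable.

delta = min(11/2, (121/90)eps)

Let eps > 0 be given. We want delta > 0 with 0 < |y + 5| < delta ⇒ |(6y + 9)/(y - 6) − (21/11)| < eps.
Combining over a common denominator, (6y + 9)/(y - 6) − (21/11) = [(6y + 9)·(-11) − (-21)·(y - 6)] / [(-11)·(y - 6)] = -45(y + 5) / ((-11)(y - 6)).
So |(6y + 9)/(y - 6) − (21/11)| = 45|y + 5| / (11·|y − 6|).
Restrict delta ≤ 11/2. Then |y + 5| < 11/2 gives |y − 6| = |(y + 5) + (-11)| ≥ 11 − 11/2 = 11/2.
Hence |(6y + 9)/(y - 6) − (21/11)| < 45|y + 5|/(11·(11/2)) = (90/121)|y + 5|, which is < eps once |y + 5| < (121/90)eps.
Take delta = min(11/2, (121/90)eps). Then 0 < |y + 5| < delta forces both bounds, so |(6y + 9)/(y - 6) − (21/11)| < eps.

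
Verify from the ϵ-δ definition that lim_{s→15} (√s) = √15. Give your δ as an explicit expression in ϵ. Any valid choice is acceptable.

δ = min(15, √15·ϵ)

Fix ϵ > 0. We want δ > 0 such that 0 < |s − 15| < δ implies |√s − √15| < ϵ.
Multiplying by the conjugate, |√s − √15| = |s − 15|/(√s + √15).
Restrict δ ≤ 15 so that |s − 15| < 15 forces s > 0, and then √s + √15 > √15.
Hence |√s − √15| < |s − 15|/√15, which is < ϵ once |s − 15| < √15·ϵ.
Take δ = min(15, √15·ϵ). If 0 < |s − 15| < δ then s > 0 and |√s − √15| < |s − 15|/√15 < ϵ.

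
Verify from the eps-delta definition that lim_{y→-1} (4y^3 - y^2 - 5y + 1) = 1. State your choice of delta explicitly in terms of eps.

Let eps > 0. We want delta > 0 such that 0 < |y + 1| < delta implies |(4y^3 - y^2 - 5y + 1) − 1| < eps.
(4y^3 - y^2 - 5y + 1) − 1 = 4y^3 - y^2 - 5y = (y + 1)(4y^2 - 5y).
So |(4y^3 - y^2 - 5y + 1) − 1| = |y + 1|·|4y^2 - 5y|.
Assume first that |y + 1| < 2, so |y| < 3. Then |4y^2 - 5y| ≤ 4·3^2 + 5·3 = 51.
Hence |(4y^3 - y^2 - 5y + 1) − 1| ≤ 51|y + 1| < eps provided |y + 1| < eps/51.
Take delta = min(2, eps/51). Then 0 < |y + 1| < delta gives both |y + 1| < 2 and |y + 1| < eps/51, so |(4y^3 - y^2 - 5y + 1) − 1| < eps.

delta = min(2, eps/51)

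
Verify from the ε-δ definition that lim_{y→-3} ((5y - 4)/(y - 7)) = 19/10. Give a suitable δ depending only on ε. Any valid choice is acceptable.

δ = min(5, (50/31)ε)

Suppose ε > 0. We want δ > 0 with 0 < |y + 3| < δ ⇒ |(5y - 4)/(y - 7) − (19/10)| < ε.
Combining over a common denominator, (5y - 4)/(y - 7) − (19/10) = [(5y - 4)·(-10) − (-19)·(y - 7)] / [(-10)·(y - 7)] = -31(y + 3) / ((-10)(y - 7)).
So |(5y - 4)/(y - 7) − (19/10)| = 31|y + 3| / (10·|y − 7|).
Restrict δ ≤ 5. Then |y + 3| < 5 gives |y − 7| = |(y + 3) + (-10)| ≥ 10 − 5 = 5.
Hence |(5y - 4)/(y - 7) − (19/10)| < 31|y + 3|/(10·5) = (31/50)|y + 3|, which is < ε once |y + 3| < (50/31)ε.
Take δ = min(5, (50/31)ε). Then 0 < |y + 3| < δ forces both bounds, so |(5y - 4)/(y - 7) − (19/10)| < ε.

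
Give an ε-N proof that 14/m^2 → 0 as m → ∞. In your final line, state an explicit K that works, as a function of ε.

Let ε > 0 be given. For m ≥ 1, |14/m^2 − 0| = 14/m^2.
14/m^2 < ε ⇔ m^2 > 14/ε ⇔ m > (14/ε)^{1/2}.
Take K = (14/ε)^{1/2}. Then m > K implies 14/m^2 < ε.

K = (14/ε)^{1/2}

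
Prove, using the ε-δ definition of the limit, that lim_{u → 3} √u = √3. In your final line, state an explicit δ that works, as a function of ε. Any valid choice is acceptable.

Suppose ε > 0. We want δ > 0 such that 0 < |u − 3| < δ implies |√u − √3| < ε.
Multiplying by the conjugate, |√u − √3| = |u − 3|/(√u + √3).
Restrict δ ≤ 3 so that |u − 3| < 3 forces u > 0, and then √u + √3 > √3.
Hence |√u − √3| < |u − 3|/√3, which is < ε once |u − 3| < √3·ε.
Take δ = min(3, √3·ε). If 0 < |u − 3| < δ then u > 0 and |√u − √3| < |u − 3|/√3 < ε.

δ = min(3, √3·ε)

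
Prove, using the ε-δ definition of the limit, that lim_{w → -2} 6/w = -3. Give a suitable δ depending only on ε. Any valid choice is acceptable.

Let ε > 0 be given. We seek δ > 0 such that 0 < |w + 2| < δ implies |6/w + 3| < ε.
|6/w + 3| = 6·|-2 − w|/(2·|w|) = 6|w + 2|/(2|w|).
Require δ ≤ 1 so that |w| > 2 − 1 = 1, hence 2|w| > 2.
Then |6/w + 3| < 6|w + 2|/2, which is < ε when |w + 2| < (1/3)ε.
Take δ = min(1, (1/3)ε). Then 0 < |w + 2| < δ gives both |w + 2| < 1 and |w + 2| < (1/3)ε, so |6/w + 3| < ε.

δ = min(1, (1/3)ε)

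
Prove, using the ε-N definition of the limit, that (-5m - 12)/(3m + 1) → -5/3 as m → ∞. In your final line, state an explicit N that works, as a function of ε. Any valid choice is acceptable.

N = (31/9)/ε

Let ε > 0 be given. For m ≥ 1, |(-5m - 12)/(3m + 1) + 5/3| = |-31|/(3(3m + 1)) = 31/(3(3m + 1)).
Since 3m + 1 ≥ 3m for m ≥ 1, this is ≤ 31/(3·3m) = (31/9)/m.
So |(-5m - 12)/(3m + 1) + 5/3| < ε whenever m > (31/9)/ε.
Take N = (31/9)/ε. If m > N then |(-5m - 12)/(3m + 1) + 5/3| ≤ (31/9)/m < ε.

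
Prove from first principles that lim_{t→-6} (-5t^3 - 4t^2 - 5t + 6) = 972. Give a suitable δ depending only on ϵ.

Let ϵ > 0. We want δ > 0 such that 0 < |t + 6| < δ implies |(-5t^3 - 4t^2 - 5t + 6) − 972| < ϵ.
(-5t^3 - 4t^2 - 5t + 6) − 972 = -5t^3 - 4t^2 - 5t - 966 = (t + 6)(-5t^2 + 26t - 161).
So |(-5t^3 - 4t^2 - 5t + 6) − 972| = |t + 6|·|-5t^2 + 26t - 161|.
Require δ ≤ 1. Then |t + 6| < 1 gives |t| < 7, and by the triangle inequality |-5t^2 + 26t - 161| ≤ 5·7^2 + 26·7 + 161 = 588.
Hence |(-5t^3 - 4t^2 - 5t + 6) − 972| ≤ 588|t + 6| < ϵ provided |t + 6| < ϵ/588.
Take δ = min(1, ϵ/588). Then 0 < |t + 6| < δ gives both |t + 6| < 1 and |t + 6| < ϵ/588, so |(-5t^3 - 4t^2 - 5t + 6) − 972| < ϵ.

δ = min(1, ϵ/588)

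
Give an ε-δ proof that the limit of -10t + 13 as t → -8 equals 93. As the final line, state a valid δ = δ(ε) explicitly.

δ = ε/10

Suppose ε > 0. We need δ > 0 so that 0 < |t + 8| < δ implies |(-10t + 13) − 93| < ε.
Since (-10t + 13) − 93 = -10(t + 8), we have |(-10t + 13) − 93| = 10|t + 8|.
Thus it suffices that |t + 8| < ε/10.
Choosing δ = ε/10 gives |(-10t + 13) − 93| = 10|t + 8| < ε whenever |t + 8| < δ.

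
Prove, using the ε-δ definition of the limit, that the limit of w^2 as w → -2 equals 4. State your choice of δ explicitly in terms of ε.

δ = min(1, ε/5)

Let ε > 0. We seek δ > 0 with 0 < |w + 2| < δ ⇒ |w^2 − 4| < ε.
Factor: w^2 − 4 = (w + 2)(w - 2), so |w^2 − 4| = |w + 2|·|w - 2|.
Restrict δ ≤ 1. Then |w + 2| < 1 gives |w| < 3, so by the triangle inequality |w - 2| ≤ 3 + 2 = 5.
Hence |w^2 − 4| ≤ 5|w + 2|, which is < ε once |w + 2| < ε/5.
Take δ = min(1, ε/5). If 0 < |w + 2| < δ then both bounds hold and |w^2 − 4| ≤ 5|w + 2| < 5·(ε/5) = ε.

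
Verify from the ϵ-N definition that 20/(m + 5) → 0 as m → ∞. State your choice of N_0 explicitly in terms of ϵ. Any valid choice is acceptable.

N_0 = 20/ϵ

Let ϵ > 0 be given. For m ≥ 1, |20/(m + 5) − 0| = 20/(m + 5) ≤ 20/m.
We need 20/m < ϵ, i.e. m > 20/ϵ.
Take N_0 = 20/ϵ. If m > N_0 then |20/(m + 5)| ≤ 20/m < ϵ.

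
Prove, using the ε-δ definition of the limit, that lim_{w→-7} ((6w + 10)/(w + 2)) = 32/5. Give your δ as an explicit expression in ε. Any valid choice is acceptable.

δ = min(5/2, (25/4)ε)

Fix ε > 0. We want δ > 0 with 0 < |w + 7| < δ ⇒ |(6w + 10)/(w + 2) − (32/5)| < ε.
Combining over a common denominator, (6w + 10)/(w + 2) − (32/5) = [(6w + 10)·(-5) − (-32)·(w + 2)] / [(-5)·(w + 2)] = 2(w + 7) / ((-5)(w + 2)).
So |(6w + 10)/(w + 2) − (32/5)| = 2|w + 7| / (5·|w + 2|).
Require δ ≤ 5/2, so |w + 2| ≥ |-5| − |w + 7| > 5 − 5/2 = 5/2.
Hence |(6w + 10)/(w + 2) − (32/5)| < 2|w + 7|/(5·(5/2)) = (4/25)|w + 7|, which is < ε once |w + 7| < (25/4)ε.
Take δ = min(5/2, (25/4)ε). Then 0 < |w + 7| < δ forces both bounds, so |(6w + 10)/(w + 2) − (32/5)| < ε.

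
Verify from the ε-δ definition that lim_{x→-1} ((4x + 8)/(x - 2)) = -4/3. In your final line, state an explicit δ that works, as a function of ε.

δ = min(3/2, (9/32)ε)

Let ε > 0 be given. We want δ > 0 with 0 < |x + 1| < δ ⇒ |(4x + 8)/(x - 2) + 4/3| < ε.
Combining over a common denominator, (4x + 8)/(x - 2) + 4/3 = [(4x + 8)·(-3) − 4·(x - 2)] / [(-3)·(x - 2)] = -16(x + 1) / ((-3)(x - 2)).
So |(4x + 8)/(x - 2) + 4/3| = 16|x + 1| / (3·|x − 2|).
Require δ ≤ 3/2, so |x − 2| ≥ |-3| − |x + 1| > 3 − 3/2 = 3/2.
Hence |(4x + 8)/(x - 2) + 4/3| < 16|x + 1|/(3·(3/2)) = (32/9)|x + 1|, which is < ε once |x + 1| < (9/32)ε.
Take δ = min(3/2, (9/32)ε). Then 0 < |x + 1| < δ forces both bounds, so |(4x + 8)/(x - 2) + 4/3| < ε.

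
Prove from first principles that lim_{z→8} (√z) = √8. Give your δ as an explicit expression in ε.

Let ε > 0. We want δ > 0 such that 0 < |z − 8| < δ implies |√z − √8| < ε.
Rationalise: √z − √8 = (z − 8)/(√z + √8), so |√z − √8| = |z − 8|/(√z + √8).
Restrict δ ≤ 8 so that |z − 8| < 8 forces z > 0, and then √z + √8 > √8.
Hence |√z − √8| < |z − 8|/√8, which is < ε once |z − 8| < √8·ε.
Take δ = min(8, √8·ε). If 0 < |z − 8| < δ then z > 0 and |√z − √8| < |z − 8|/√8 < ε.

δ = min(8, √8·ε)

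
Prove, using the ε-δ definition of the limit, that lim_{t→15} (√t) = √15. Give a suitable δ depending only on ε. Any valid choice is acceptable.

δ = min(15, √15·ε)

Fix ε > 0. We want δ > 0 such that 0 < |t − 15| < δ implies |√t − √15| < ε.
Multiplying by the conjugate, |√t − √15| = |t − 15|/(√t + √15).
Restrict δ ≤ 15 so that |t − 15| < 15 forces t > 0, and then √t + √15 > √15.
Hence |√t − √15| < |t − 15|/√15, which is < ε once |t − 15| < √15·ε.
Take δ = min(15, √15·ε). If 0 < |t − 15| < δ then t > 0 and |√t − √15| < |t − 15|/√15 < ε.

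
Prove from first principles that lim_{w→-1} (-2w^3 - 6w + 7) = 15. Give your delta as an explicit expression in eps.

Suppose eps > 0. We want delta > 0 such that 0 < |w + 1| < delta implies |(-2w^3 - 6w + 7) − 15| < eps.
(-2w^3 - 6w + 7) − 15 = -2w^3 - 6w - 8 = (w + 1)(-2w^2 + 2w - 8).
So |(-2w^3 - 6w + 7) − 15| = |w + 1|·|-2w^2 + 2w - 8|.
Assume first that |w + 1| < 2, so |w| < 3. Then |-2w^2 + 2w - 8| ≤ 2·3^2 + 2·3 + 8 = 32.
Hence |(-2w^3 - 6w + 7) − 15| ≤ 32|w + 1| < eps provided |w + 1| < eps/32.
Take delta = min(2, eps/32). Then 0 < |w + 1| < delta gives both |w + 1| < 2 and |w + 1| < eps/32, so |(-2w^3 - 6w + 7) − 15| < eps.

delta = min(2, eps/32)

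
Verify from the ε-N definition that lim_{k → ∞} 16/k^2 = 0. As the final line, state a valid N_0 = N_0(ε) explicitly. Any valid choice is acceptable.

Suppose ε > 0. For k ≥ 1, |16/k^2 − 0| = 16/k^2.
16/k^2 < ε ⇔ k^2 > 16/ε ⇔ k > (16/ε)^{1/2}.
Take N_0 = (16/ε)^{1/2}. Then k > N_0 implies 16/k^2 < ε.

N_0 = (16/ε)^{1/2}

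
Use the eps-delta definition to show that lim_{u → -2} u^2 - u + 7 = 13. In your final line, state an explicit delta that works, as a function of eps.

delta = min(2, eps/7)

Let eps > 0. We want delta > 0 such that 0 < |u + 2| < delta implies |(u^2 - u + 7) − 13| < eps.
(u^2 - u + 7) − 13 = u^2 - u - 6 = (u + 2)(u - 3).
So |(u^2 - u + 7) − 13| = |u + 2|·|u - 3|.
Require delta ≤ 2. Then |u + 2| < 2 gives |u| < 4, and by the triangle inequality |u - 3| ≤ 4 + 3 = 7.
Hence |(u^2 - u + 7) − 13| ≤ 7|u + 2| < eps provided |u + 2| < eps/7.
Take delta = min(2, eps/7). Then 0 < |u + 2| < delta gives both |u + 2| < 2 and |u + 2| < eps/7, so |(u^2 - u + 7) − 13| < eps.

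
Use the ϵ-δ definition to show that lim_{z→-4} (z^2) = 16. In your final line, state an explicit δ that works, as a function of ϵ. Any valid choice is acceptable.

Let ϵ > 0. We seek δ > 0 with 0 < |z + 4| < δ ⇒ |z^2 − 16| < ϵ.
Factor: z^2 − 16 = (z + 4)(z - 4), so |z^2 − 16| = |z + 4|·|z - 4|.
Restrict δ ≤ 1. Then |z + 4| < 1 gives |z| < 5, so by the triangle inequality |z - 4| ≤ 5 + 4 = 9.
Hence |z^2 − 16| ≤ 9|z + 4|, which is < ϵ once |z + 4| < ϵ/9.
Take δ = min(1, ϵ/9). If 0 < |z + 4| < δ then both bounds hold and |z^2 − 16| ≤ 9|z + 4| < 9·(ϵ/9) = ϵ.

δ = min(1, ϵ/9)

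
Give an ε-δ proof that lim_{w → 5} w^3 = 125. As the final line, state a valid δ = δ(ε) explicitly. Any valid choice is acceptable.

δ = min(1, ε/91)

Let ε > 0. We seek δ > 0 with 0 < |w − 5| < δ ⇒ |w^3 − 125| < ε.
Factor: w^3 − 125 = (w − 5)(w^2 + 5w + 25), so |w^3 − 125| = |w − 5|·|w^2 + 5w + 25|.
Impose δ ≤ 1 so that |w| < 6; then |w^2 + 5w + 25| ≤ 91.
Hence |w^3 − 125| ≤ 91|w − 5|, which is < ε once |w − 5| < ε/91.
Take δ = min(1, ε/91). If 0 < |w − 5| < δ then both bounds hold and |w^3 − 125| ≤ 91|w − 5| < 91·(ε/91) = ε.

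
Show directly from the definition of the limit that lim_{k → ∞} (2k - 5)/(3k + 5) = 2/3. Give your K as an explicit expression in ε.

Fix ε > 0. For k ≥ 1, |(2k - 5)/(3k + 5) − (2/3)| = |-25|/(3(3k + 5)) = 25/(3(3k + 5)).
Since 3k + 5 ≥ 3k for k ≥ 1, this is ≤ 25/(3·3k) = (25/9)/k.
So |(2k - 5)/(3k + 5) − (2/3)| < ε whenever k > (25/9)/ε.
Take K = (25/9)/ε. If k > K then |(2k - 5)/(3k + 5) − (2/3)| ≤ (25/9)/k < ε.

K = (25/9)/ε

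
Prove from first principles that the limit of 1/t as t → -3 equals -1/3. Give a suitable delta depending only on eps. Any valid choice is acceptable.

Fix eps > 0. We seek delta > 0 such that 0 < |t + 3| < delta implies |1/t + 1/3| < eps.
|1/t + 1/3| = |-3 − t|/(3·|t|) = |t + 3|/(3|t|).
Restrict delta ≤ 3/2. Then |t + 3| < 3/2 gives |t| > 3/2, so 3|t| > 9/2.
Then |1/t + 1/3| < |t + 3|/(9/2), which is < eps when |t + 3| < (9/2)eps.
Take delta = min(3/2, (9/2)eps). Then 0 < |t + 3| < delta gives both |t + 3| < 3/2 and |t + 3| < (9/2)eps, so |1/t + 1/3| < eps.

delta = min(3/2, (9/2)eps)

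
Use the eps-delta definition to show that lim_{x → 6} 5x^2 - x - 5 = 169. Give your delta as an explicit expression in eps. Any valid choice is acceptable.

Fix eps > 0. We want delta > 0 such that 0 < |x − 6| < delta implies |(5x^2 - x - 5) − 169| < eps.
(5x^2 - x - 5) − 169 = 5x^2 - x - 174 = (x − 6)(5x + 29).
So |(5x^2 - x - 5) − 169| = |x − 6|·|5x + 29|.
Require delta ≤ 1. Then |x − 6| < 1 gives |x| < 7, and by the triangle inequality |5x + 29| ≤ 5·7 + 29 = 64.
Hence |(5x^2 - x - 5) − 169| ≤ 64|x − 6| < eps provided |x − 6| < eps/64.
Choosing delta = min(1, eps/64) ensures both conditions, hence |(5x^2 - x - 5) − 169| < eps.

delta = min(1, eps/64)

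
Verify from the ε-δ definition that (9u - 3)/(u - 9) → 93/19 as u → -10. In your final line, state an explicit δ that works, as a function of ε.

δ = min(19/2, (361/156)ε)

Suppose ε > 0. We want δ > 0 with 0 < |u + 10| < δ ⇒ |(9u - 3)/(u - 9) − (93/19)| < ε.
Combining over a common denominator, (9u - 3)/(u - 9) − (93/19) = [(9u - 3)·(-19) − (-93)·(u - 9)] / [(-19)·(u - 9)] = -78(u + 10) / ((-19)(u - 9)).
So |(9u - 3)/(u - 9) − (93/19)| = 78|u + 10| / (19·|u − 9|).
Restrict δ ≤ 19/2. Then |u + 10| < 19/2 gives |u − 9| = |(u + 10) + (-19)| ≥ 19 − 19/2 = 19/2.
Hence |(9u - 3)/(u - 9) − (93/19)| < 78|u + 10|/(19·(19/2)) = (156/361)|u + 10|, which is < ε once |u + 10| < (361/156)ε.
Take δ = min(19/2, (361/156)ε). Then 0 < |u + 10| < δ forces both bounds, so |(9u - 3)/(u - 9) − (93/19)| < ε.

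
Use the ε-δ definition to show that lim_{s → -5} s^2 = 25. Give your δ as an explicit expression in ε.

δ = min(1, ε/11)

Let ε > 0. We seek δ > 0 with 0 < |s + 5| < δ ⇒ |s^2 − 25| < ε.
Factor: s^2 − 25 = (s + 5)(s - 5), so |s^2 − 25| = |s + 5|·|s - 5|.
Restrict δ ≤ 1. Then |s + 5| < 1 gives |s| < 6, so by the triangle inequality |s - 5| ≤ 6 + 5 = 11.
Hence |s^2 − 25| ≤ 11|s + 5|, which is < ε once |s + 5| < ε/11.
Take δ = min(1, ε/11). If 0 < |s + 5| < δ then both bounds hold and |s^2 − 25| ≤ 11|s + 5| < 11·(ε/11) = ε.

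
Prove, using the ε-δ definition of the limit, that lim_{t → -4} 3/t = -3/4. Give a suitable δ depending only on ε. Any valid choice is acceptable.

δ = min(2, (8/3)ε)

Let ε > 0. We seek δ > 0 such that 0 < |t + 4| < δ implies |3/t + 3/4| < ε.
|3/t + 3/4| = 3·|-4 − t|/(4·|t|) = 3|t + 4|/(4|t|).
Restrict δ ≤ 2. Then |t + 4| < 2 gives |t| > 2, so 4|t| > 8.
Then |3/t + 3/4| < 3|t + 4|/8, which is < ε when |t + 4| < (8/3)ε.
Take δ = min(2, (8/3)ε). Then 0 < |t + 4| < δ gives both |t + 4| < 2 and |t + 4| < (8/3)ε, so |3/t + 3/4| < ε.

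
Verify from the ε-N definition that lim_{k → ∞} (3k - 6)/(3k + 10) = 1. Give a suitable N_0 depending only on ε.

N_0 = (16/3)/ε

Let ε > 0 be given. For k ≥ 1, |(3k - 6)/(3k + 10) − 1| = |-48|/(3(3k + 10)) = 48/(3(3k + 10)).
Since 3k + 10 ≥ 3k for k ≥ 1, this is ≤ 48/(3·3k) = (16/3)/k.
So |(3k - 6)/(3k + 10) − 1| < ε whenever k > (16/3)/ε.
Take N_0 = (16/3)/ε. If k > N_0 then |(3k - 6)/(3k + 10) − 1| ≤ (16/3)/k < ε.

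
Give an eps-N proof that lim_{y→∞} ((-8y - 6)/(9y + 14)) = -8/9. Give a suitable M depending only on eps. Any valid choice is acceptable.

M = (58/81)/eps

Let eps > 0. We seek M > 0 such that y > M implies |(-8y - 6)/(9y + 14) + 8/9| < eps.
(-8y - 6)/(9y + 14) + 8/9 = (9(-8y - 6) − (-8)(9y + 14)) / (9(9y + 14)) = 58/(9(9y + 14)).
For y > 0 we have 9y + 14 > 9y, so |(-8y - 6)/(9y + 14) + 8/9| = 58/(9(9y + 14)) < 58/(9·9y) = (58/81)/y.
Thus |(-8y - 6)/(9y + 14) + 8/9| < eps whenever y > (58/81)/eps.
Take M = (58/81)/eps. If y > M then |(-8y - 6)/(9y + 14) + 8/9| < (58/81)/y < eps.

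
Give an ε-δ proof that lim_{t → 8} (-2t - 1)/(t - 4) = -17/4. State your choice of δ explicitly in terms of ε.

Suppose ε > 0. We want δ > 0 with 0 < |t − 8| < δ ⇒ |(-2t - 1)/(t - 4) + 17/4| < ε.
Combining over a common denominator, (-2t - 1)/(t - 4) + 17/4 = [(-2t - 1)·4 − (-17)·(t - 4)] / [4·(t - 4)] = 9(t − 8) / (4(t - 4)).
So |(-2t - 1)/(t - 4) + 17/4| = 9|t − 8| / (4·|t − 4|).
Restrict δ ≤ 2. Then |t − 8| < 2 gives |t − 4| = |(t − 8) + 4| ≥ 4 − 2 = 2.
Hence |(-2t - 1)/(t - 4) + 17/4| < 9|t − 8|/(4·2) = (9/8)|t − 8|, which is < ε once |t − 8| < (8/9)ε.
Take δ = min(2, (8/9)ε). Then 0 < |t − 8| < δ forces both bounds, so |(-2t - 1)/(t - 4) + 17/4| < ε.

δ = min(2, (8/9)ε)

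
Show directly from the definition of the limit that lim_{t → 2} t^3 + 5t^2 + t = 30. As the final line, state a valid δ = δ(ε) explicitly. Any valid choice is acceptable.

δ = min(1, ε/45)

Let ε > 0 be given. We want δ > 0 such that 0 < |t − 2| < δ implies |(t^3 + 5t^2 + t) − 30| < ε.
(t^3 + 5t^2 + t) − 30 = t^3 + 5t^2 + t - 30 = (t − 2)(t^2 + 7t + 15).
So |(t^3 + 5t^2 + t) − 30| = |t − 2|·|t^2 + 7t + 15|.
Require δ ≤ 1. Then |t − 2| < 1 gives |t| < 3, and by the triangle inequality |t^2 + 7t + 15| ≤ 3^2 + 7·3 + 15 = 45.
Hence |(t^3 + 5t^2 + t) − 30| ≤ 45|t − 2| < ε provided |t − 2| < ε/45.
Take δ = min(1, ε/45). Then 0 < |t − 2| < δ gives both |t − 2| < 1 and |t − 2| < ε/45, so |(t^3 + 5t^2 + t) − 30| < ε.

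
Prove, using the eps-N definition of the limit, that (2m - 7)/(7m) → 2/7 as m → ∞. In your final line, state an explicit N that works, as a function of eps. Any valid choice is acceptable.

Let eps > 0 be given. For m ≥ 1, |(2m - 7)/(7m) − (2/7)| = |-49|/(7(7m)) = 49/(7(7m)).
Since 7m ≥ 7m for m ≥ 1, this is ≤ 49/(7·7m) = 1/m.
So |(2m - 7)/(7m) − (2/7)| < eps whenever m > 1/eps.
Take N = 1/eps. If m > N then |(2m - 7)/(7m) − (2/7)| ≤ 1/m < eps.

N = 1/eps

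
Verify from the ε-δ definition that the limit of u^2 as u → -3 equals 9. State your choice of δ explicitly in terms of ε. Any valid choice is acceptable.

Let ε > 0. We seek δ > 0 with 0 < |u + 3| < δ ⇒ |u^2 − 9| < ε.
Factor: u^2 − 9 = (u + 3)(u - 3), so |u^2 − 9| = |u + 3|·|u - 3|.
Restrict δ ≤ 1. Then |u + 3| < 1 gives |u| < 4, so by the triangle inequality |u - 3| ≤ 4 + 3 = 7.
Hence |u^2 − 9| ≤ 7|u + 3|, which is < ε once |u + 3| < ε/7.
Take δ = min(1, ε/7). If 0 < |u + 3| < δ then both bounds hold and |u^2 − 9| ≤ 7|u + 3| < 7·(ε/7) = ε.

δ = min(1, ε/7)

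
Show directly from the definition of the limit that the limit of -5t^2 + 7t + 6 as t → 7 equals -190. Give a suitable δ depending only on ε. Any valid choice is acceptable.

δ = min(2, ε/73)

Fix ε > 0. We want δ > 0 such that 0 < |t − 7| < δ implies |(-5t^2 + 7t + 6) + 190| < ε.
(-5t^2 + 7t + 6) + 190 = -5t^2 + 7t + 196 = (t − 7)(-5t - 28).
So |(-5t^2 + 7t + 6) + 190| = |t − 7|·|-5t - 28|.
Assume first that |t − 7| < 2, so |t| < 9. Then |-5t - 28| ≤ 5·9 + 28 = 73.
Hence |(-5t^2 + 7t + 6) + 190| ≤ 73|t − 7| < ε provided |t − 7| < ε/73.
Take δ = min(2, ε/73). Then 0 < |t − 7| < δ gives both |t − 7| < 2 and |t − 7| < ε/73, so |(-5t^2 + 7t + 6) + 190| < ε.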